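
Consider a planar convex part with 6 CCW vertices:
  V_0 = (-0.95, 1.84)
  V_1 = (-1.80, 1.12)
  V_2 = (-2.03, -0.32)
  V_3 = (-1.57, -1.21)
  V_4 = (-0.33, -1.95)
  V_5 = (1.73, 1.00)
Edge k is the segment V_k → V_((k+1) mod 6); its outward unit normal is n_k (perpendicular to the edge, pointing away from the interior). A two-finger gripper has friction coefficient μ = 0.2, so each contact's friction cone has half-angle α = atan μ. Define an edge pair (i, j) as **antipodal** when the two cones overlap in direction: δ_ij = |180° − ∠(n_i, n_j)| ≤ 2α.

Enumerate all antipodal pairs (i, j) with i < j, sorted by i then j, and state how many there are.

α = atan 0.2 = 11.31°;  2α = 22.62°
n_0 = (-0.6463, +0.7630)
n_1 = (-0.9875, +0.1577)
n_2 = (-0.8884, -0.4592)
n_3 = (-0.5125, -0.8587)
n_4 = (+0.8199, -0.5725)
n_5 = (+0.2991, +0.9542)
  (0,1): δ = 139.34°  ·
  (0,2): δ = 102.93°  ·
  (0,3): δ = 71.09°  ·
  (0,4): δ = 14.81°  ✓
  (0,5): δ = 122.33°  ·
  (1,2): δ = 143.59°  ·
  (1,3): δ = 111.75°  ·
  (1,4): δ = 25.85°  ·
  (1,5): δ = 81.67°  ·
  (2,3): δ = 148.16°  ·
  (2,4): δ = 62.26°  ·
  (2,5): δ = 45.26°  ·
  (3,4): δ = 94.10°  ·
  (3,5): δ = 13.42°  ✓
  (4,5): δ = 72.48°  ·
antipodal pairs: 2

count = 2; pairs: (0,4), (3,5)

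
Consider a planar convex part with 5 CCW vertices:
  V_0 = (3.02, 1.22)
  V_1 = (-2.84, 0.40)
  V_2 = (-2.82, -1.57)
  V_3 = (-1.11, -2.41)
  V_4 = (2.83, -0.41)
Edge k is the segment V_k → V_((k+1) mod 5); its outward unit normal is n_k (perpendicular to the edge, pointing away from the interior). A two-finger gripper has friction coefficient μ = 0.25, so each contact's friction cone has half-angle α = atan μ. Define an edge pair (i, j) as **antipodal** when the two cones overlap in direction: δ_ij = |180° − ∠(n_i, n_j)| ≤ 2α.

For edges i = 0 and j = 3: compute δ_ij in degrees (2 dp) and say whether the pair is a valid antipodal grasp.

δ = 18.95°, valid

α = atan 0.25 = 14.04°;  2α = 28.07°
edge 0: e_0 = (-5.86, -0.82);  n_0 = (-0.1386, +0.9904)
edge 3: e_3 = (+3.94, +2.00);  n_3 = (+0.4526, -0.8917)
∠(n_0, n_3) = 161.05°
δ = |180° − 161.05°| = 18.95°
18.95° ≤ 2α = 28.07°  →  valid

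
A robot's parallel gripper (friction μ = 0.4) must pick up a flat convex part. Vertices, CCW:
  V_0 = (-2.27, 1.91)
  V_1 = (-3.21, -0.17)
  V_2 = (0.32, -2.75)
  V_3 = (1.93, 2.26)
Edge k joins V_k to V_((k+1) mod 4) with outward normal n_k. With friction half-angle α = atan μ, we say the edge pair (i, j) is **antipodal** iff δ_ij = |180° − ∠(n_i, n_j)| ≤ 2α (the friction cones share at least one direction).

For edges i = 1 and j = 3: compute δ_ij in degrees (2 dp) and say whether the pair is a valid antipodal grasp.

α = atan 0.4 = 21.80°;  2α = 43.60°
edge 1: e_1 = (+3.53, -2.58);  n_1 = (-0.5901, -0.8073)
edge 3: e_3 = (-4.20, -0.35);  n_3 = (-0.0830, +0.9965)
∠(n_1, n_3) = 139.07°
δ = |180° − 139.07°| = 40.93°
40.93° ≤ 2α = 43.60°  →  valid

δ = 40.93°, valid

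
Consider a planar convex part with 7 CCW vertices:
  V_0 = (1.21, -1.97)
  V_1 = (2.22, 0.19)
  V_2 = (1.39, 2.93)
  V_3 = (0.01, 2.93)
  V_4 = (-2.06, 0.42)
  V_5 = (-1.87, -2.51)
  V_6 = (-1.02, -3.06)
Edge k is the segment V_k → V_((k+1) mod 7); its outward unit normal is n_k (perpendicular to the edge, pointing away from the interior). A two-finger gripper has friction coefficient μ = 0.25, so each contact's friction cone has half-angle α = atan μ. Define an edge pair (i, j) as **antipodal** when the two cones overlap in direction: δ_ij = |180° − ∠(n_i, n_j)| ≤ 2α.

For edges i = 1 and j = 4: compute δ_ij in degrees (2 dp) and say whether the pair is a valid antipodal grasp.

δ = 13.14°, valid

α = atan 0.25 = 14.04°;  2α = 28.07°
edge 1: e_1 = (-0.83, +2.74);  n_1 = (+0.9571, +0.2899)
edge 4: e_4 = (+0.19, -2.93);  n_4 = (-0.9979, -0.0647)
∠(n_1, n_4) = 166.86°
δ = |180° − 166.86°| = 13.14°
13.14° ≤ 2α = 28.07°  →  valid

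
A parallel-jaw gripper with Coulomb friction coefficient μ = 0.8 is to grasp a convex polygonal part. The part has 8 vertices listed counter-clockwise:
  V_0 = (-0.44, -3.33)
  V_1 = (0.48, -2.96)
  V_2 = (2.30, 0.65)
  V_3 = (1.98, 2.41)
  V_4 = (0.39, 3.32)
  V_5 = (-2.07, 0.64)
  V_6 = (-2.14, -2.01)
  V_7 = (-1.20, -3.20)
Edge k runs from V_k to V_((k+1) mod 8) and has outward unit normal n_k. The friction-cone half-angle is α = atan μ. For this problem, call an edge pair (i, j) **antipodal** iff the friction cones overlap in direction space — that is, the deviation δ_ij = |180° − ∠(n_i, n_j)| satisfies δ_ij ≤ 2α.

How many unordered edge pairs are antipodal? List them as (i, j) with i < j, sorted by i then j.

α = atan 0.8 = 38.66°;  2α = 77.32°
n_0 = (+0.3731, -0.9278)
n_1 = (+0.8929, -0.4502)
n_2 = (+0.9839, +0.1789)
n_3 = (+0.4967, +0.8679)
n_4 = (-0.7367, +0.6762)
n_5 = (-0.9997, +0.0264)
n_6 = (-0.7847, -0.6199)
n_7 = (-0.1686, -0.9857)
  (0,1): δ = 138.66°  ·
  (0,2): δ = 101.60°  ·
  (0,3): δ = 51.69°  ✓
  (0,4): δ = 25.54°  ✓
  (0,5): δ = 66.58°  ✓
  (0,6): δ = 106.40°  ·
  (0,7): δ = 148.38°  ·
  (1,2): δ = 142.94°  ·
  (1,3): δ = 93.03°  ·
  (1,4): δ = 15.79°  ✓
  (1,5): δ = 25.24°  ✓
  (1,6): δ = 65.06°  ✓
  (1,7): δ = 107.05°  ·
  (2,3): δ = 130.09°  ·
  (2,4): δ = 52.85°  ✓
  (2,5): δ = 11.82°  ✓
  (2,6): δ = 28.00°  ✓
  (2,7): δ = 69.99°  ✓
  (3,4): δ = 102.77°  ·
  (3,5): δ = 61.73°  ✓
  (3,6): δ = 21.91°  ✓
  (3,7): δ = 20.08°  ✓
  (4,5): δ = 138.96°  ·
  (4,6): δ = 99.15°  ·
  (4,7): δ = 57.16°  ✓
  (5,6): δ = 140.18°  ·
  (5,7): δ = 98.19°  ·
  (6,7): δ = 138.01°  ·
antipodal pairs: 14

count = 14; pairs: (0,3), (0,4), (0,5), (1,4), (1,5), (1,6), (2,4), (2,5), (2,6), (2,7), (3,5), (3,6), (3,7), (4,7)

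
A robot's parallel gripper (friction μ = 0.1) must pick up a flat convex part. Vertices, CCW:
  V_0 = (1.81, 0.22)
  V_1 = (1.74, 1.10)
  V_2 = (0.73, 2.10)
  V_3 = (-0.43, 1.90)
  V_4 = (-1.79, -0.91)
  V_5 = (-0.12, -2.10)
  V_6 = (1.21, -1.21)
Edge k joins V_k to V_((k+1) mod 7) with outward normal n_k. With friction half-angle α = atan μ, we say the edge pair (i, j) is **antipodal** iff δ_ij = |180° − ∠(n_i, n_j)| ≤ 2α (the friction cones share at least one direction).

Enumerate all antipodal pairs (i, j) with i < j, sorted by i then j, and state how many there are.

α = atan 0.1 = 5.71°;  2α = 11.42°
n_0 = (+0.9969, +0.0793)
n_1 = (+0.7036, +0.7106)
n_2 = (-0.1699, +0.9855)
n_3 = (-0.9001, +0.4356)
n_4 = (-0.5803, -0.8144)
n_5 = (+0.5561, -0.8311)
n_6 = (+0.9221, -0.3869)
  (0,1): δ = 139.26°  ·
  (0,2): δ = 84.77°  ·
  (0,3): δ = 30.37°  ·
  (0,4): δ = 49.98°  ·
  (0,5): δ = 119.24°  ·
  (0,6): δ = 152.69°  ·
  (1,2): δ = 125.50°  ·
  (1,3): δ = 71.11°  ·
  (1,4): δ = 9.24°  ✓
  (1,5): δ = 78.50°  ·
  (1,6): δ = 111.95°  ·
  (2,3): δ = 125.61°  ·
  (2,4): δ = 45.26°  ·
  (2,5): δ = 24.01°  ·
  (2,6): δ = 57.46°  ·
  (3,4): δ = 99.65°  ·
  (3,5): δ = 30.38°  ·
  (3,6): δ = 3.06°  ✓
  (4,5): δ = 110.74°  ·
  (4,6): δ = 77.29°  ·
  (5,6): δ = 146.55°  ·
antipodal pairs: 2

count = 2; pairs: (1,4), (3,6)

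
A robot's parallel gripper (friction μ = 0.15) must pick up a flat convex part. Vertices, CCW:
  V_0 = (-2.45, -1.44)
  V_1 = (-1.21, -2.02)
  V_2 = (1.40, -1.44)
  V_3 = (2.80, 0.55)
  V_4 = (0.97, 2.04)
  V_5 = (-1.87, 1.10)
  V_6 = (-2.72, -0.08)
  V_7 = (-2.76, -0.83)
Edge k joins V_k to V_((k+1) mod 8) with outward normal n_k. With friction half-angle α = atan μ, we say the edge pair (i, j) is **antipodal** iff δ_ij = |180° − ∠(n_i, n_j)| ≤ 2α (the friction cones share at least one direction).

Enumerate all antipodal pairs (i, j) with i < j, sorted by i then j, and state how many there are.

α = atan 0.15 = 8.53°;  2α = 17.06°
n_0 = (-0.4237, -0.9058)
n_1 = (+0.2169, -0.9762)
n_2 = (+0.8179, -0.5754)
n_3 = (+0.6314, +0.7755)
n_4 = (-0.3142, +0.9493)
n_5 = (-0.8114, +0.5845)
n_6 = (-0.9986, +0.0533)
n_7 = (-0.8915, -0.4530)
  (0,1): δ = 142.40°  ·
  (0,2): δ = 100.06°  ·
  (0,3): δ = 14.09°  ✓
  (0,4): δ = 43.38°  ·
  (0,5): δ = 79.30°  ·
  (0,6): δ = 112.01°  ·
  (0,7): δ = 142.01°  ·
  (1,2): δ = 137.66°  ·
  (1,3): δ = 51.68°  ·
  (1,4): δ = 5.79°  ✓
  (1,5): δ = 41.70°  ·
  (1,6): δ = 74.42°  ·
  (1,7): δ = 104.41°  ·
  (2,3): δ = 94.03°  ·
  (2,4): δ = 36.56°  ·
  (2,5): δ = 0.64°  ✓
  (2,6): δ = 32.07°  ·
  (2,7): δ = 62.07°  ·
  (3,4): δ = 122.53°  ·
  (3,5): δ = 86.61°  ·
  (3,6): δ = 53.90°  ·
  (3,7): δ = 23.91°  ·
  (4,5): δ = 144.08°  ·
  (4,6): δ = 111.37°  ·
  (4,7): δ = 81.37°  ·
  (5,6): δ = 147.29°  ·
  (5,7): δ = 117.29°  ·
  (6,7): δ = 150.01°  ·
antipodal pairs: 3

count = 3; pairs: (0,3), (1,4), (2,5)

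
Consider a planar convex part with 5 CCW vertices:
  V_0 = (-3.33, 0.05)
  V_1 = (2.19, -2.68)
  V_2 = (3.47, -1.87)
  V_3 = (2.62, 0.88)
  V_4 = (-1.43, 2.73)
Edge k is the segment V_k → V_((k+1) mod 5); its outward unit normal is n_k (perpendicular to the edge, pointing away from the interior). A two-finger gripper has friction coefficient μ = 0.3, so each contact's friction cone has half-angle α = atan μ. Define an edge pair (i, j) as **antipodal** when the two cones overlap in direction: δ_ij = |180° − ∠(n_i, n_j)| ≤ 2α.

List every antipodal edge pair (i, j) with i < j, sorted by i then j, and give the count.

α = atan 0.3 = 16.70°;  2α = 33.40°
n_0 = (-0.4433, -0.8964)
n_1 = (+0.5347, -0.8450)
n_2 = (+0.9554, +0.2953)
n_3 = (+0.4155, +0.9096)
n_4 = (-0.8158, +0.5784)
  (0,1): δ = 121.36°  ·
  (0,2): δ = 46.51°  ·
  (0,3): δ = 1.76°  ✓
  (0,4): δ = 80.98°  ·
  (1,2): δ = 105.15°  ·
  (1,3): δ = 56.88°  ·
  (1,4): δ = 22.34°  ✓
  (2,3): δ = 131.73°  ·
  (2,4): δ = 52.51°  ·
  (3,4): δ = 100.78°  ·
antipodal pairs: 2

count = 2; pairs: (0,3), (1,4)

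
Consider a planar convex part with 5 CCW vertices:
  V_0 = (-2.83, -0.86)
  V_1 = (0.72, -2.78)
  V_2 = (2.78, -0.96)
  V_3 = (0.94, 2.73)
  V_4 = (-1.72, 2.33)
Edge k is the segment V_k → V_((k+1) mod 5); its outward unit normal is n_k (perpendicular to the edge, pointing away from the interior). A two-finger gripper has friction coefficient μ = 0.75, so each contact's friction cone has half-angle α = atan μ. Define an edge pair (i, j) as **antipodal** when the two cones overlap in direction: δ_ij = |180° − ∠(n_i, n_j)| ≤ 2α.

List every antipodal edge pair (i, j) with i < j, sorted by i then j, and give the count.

count = 5; pairs: (0,2), (0,3), (1,3), (1,4), (2,4)

α = atan 0.75 = 36.87°;  2α = 73.74°
n_0 = (-0.4757, -0.8796)
n_1 = (+0.6621, -0.7494)
n_2 = (+0.8949, +0.4462)
n_3 = (-0.1487, +0.9889)
n_4 = (-0.9445, +0.3286)
  (0,1): δ = 110.13°  ·
  (0,2): δ = 35.09°  ✓
  (0,3): δ = 36.96°  ✓
  (0,4): δ = 99.22°  ·
  (1,2): δ = 104.96°  ·
  (1,3): δ = 32.91°  ✓
  (1,4): δ = 29.35°  ✓
  (2,3): δ = 107.95°  ·
  (2,4): δ = 45.69°  ✓
  (3,4): δ = 117.74°  ·
antipodal pairs: 5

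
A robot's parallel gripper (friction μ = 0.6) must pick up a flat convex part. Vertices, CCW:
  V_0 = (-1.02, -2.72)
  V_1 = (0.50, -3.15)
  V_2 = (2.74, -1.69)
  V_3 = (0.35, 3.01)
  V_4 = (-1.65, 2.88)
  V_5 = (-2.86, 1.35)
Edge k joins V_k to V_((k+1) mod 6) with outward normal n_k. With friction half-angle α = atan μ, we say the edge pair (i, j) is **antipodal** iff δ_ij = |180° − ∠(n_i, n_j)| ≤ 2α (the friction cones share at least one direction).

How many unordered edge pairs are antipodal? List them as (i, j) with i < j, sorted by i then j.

count = 5; pairs: (0,2), (0,3), (1,3), (1,4), (2,5)

α = atan 0.6 = 30.96°;  2α = 61.93°
n_0 = (-0.2722, -0.9622)
n_1 = (+0.5460, -0.8378)
n_2 = (+0.8914, +0.4533)
n_3 = (-0.0649, +0.9979)
n_4 = (-0.7844, +0.6203)
n_5 = (-0.9112, -0.4119)
  (0,1): δ = 131.11°  ·
  (0,2): δ = 47.25°  ✓
  (0,3): δ = 19.51°  ✓
  (0,4): δ = 67.46°  ·
  (0,5): δ = 130.12°  ·
  (1,2): δ = 96.14°  ·
  (1,3): δ = 29.38°  ✓
  (1,4): δ = 18.57°  ✓
  (1,5): δ = 81.23°  ·
  (2,3): δ = 113.23°  ·
  (2,4): δ = 65.29°  ·
  (2,5): δ = 2.63°  ✓
  (3,4): δ = 132.06°  ·
  (3,5): δ = 69.39°  ·
  (4,5): δ = 117.33°  ·
antipodal pairs: 5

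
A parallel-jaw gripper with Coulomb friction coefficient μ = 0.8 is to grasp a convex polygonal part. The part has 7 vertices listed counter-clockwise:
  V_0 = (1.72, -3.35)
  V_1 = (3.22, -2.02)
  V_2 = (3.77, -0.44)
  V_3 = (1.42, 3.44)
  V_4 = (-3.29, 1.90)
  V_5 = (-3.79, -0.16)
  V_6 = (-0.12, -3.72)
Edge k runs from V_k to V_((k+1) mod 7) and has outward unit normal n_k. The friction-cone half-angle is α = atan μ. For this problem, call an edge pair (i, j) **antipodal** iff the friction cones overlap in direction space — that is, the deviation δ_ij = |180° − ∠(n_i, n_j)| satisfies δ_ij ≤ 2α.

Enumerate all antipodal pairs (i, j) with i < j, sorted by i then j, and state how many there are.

count = 11; pairs: (0,3), (0,4), (1,3), (1,4), (1,5), (2,4), (2,5), (2,6), (3,5), (3,6), (4,6)

α = atan 0.8 = 38.66°;  2α = 77.32°
n_0 = (+0.6634, -0.7482)
n_1 = (+0.9444, -0.3288)
n_2 = (+0.8553, +0.5181)
n_3 = (-0.3108, +0.9505)
n_4 = (-0.9718, +0.2359)
n_5 = (-0.6963, -0.7178)
n_6 = (+0.1971, -0.9804)
  (0,1): δ = 150.76°  ·
  (0,2): δ = 100.36°  ·
  (0,3): δ = 23.46°  ✓
  (0,4): δ = 34.79°  ✓
  (0,5): δ = 94.31°  ·
  (0,6): δ = 149.81°  ·
  (1,2): δ = 129.60°  ·
  (1,3): δ = 52.70°  ✓
  (1,4): δ = 5.55°  ✓
  (1,5): δ = 65.06°  ✓
  (1,6): δ = 120.56°  ·
  (2,3): δ = 103.10°  ·
  (2,4): δ = 44.84°  ✓
  (2,5): δ = 14.67°  ✓
  (2,6): δ = 70.17°  ✓
  (3,4): δ = 121.75°  ·
  (3,5): δ = 62.23°  ✓
  (3,6): δ = 6.74°  ✓
  (4,5): δ = 120.49°  ·
  (4,6): δ = 64.99°  ✓
  (5,6): δ = 124.50°  ·
antipodal pairs: 11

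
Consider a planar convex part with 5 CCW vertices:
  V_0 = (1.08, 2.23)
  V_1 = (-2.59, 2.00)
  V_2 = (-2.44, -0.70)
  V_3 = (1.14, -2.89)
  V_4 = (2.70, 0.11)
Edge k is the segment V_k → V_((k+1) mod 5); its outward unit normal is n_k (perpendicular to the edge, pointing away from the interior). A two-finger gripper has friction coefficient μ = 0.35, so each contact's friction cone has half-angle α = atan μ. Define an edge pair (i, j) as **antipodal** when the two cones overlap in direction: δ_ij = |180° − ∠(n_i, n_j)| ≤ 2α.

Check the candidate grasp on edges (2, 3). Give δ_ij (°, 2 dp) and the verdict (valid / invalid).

δ = 86.02°, invalid

α = atan 0.35 = 19.29°;  2α = 38.58°
edge 2: e_2 = (+3.58, -2.19);  n_2 = (-0.5218, -0.8530)
edge 3: e_3 = (+1.56, +3.00);  n_3 = (+0.8872, -0.4614)
∠(n_2, n_3) = 93.98°
δ = |180° − 93.98°| = 86.02°
86.02° > 2α = 38.58°  →  invalid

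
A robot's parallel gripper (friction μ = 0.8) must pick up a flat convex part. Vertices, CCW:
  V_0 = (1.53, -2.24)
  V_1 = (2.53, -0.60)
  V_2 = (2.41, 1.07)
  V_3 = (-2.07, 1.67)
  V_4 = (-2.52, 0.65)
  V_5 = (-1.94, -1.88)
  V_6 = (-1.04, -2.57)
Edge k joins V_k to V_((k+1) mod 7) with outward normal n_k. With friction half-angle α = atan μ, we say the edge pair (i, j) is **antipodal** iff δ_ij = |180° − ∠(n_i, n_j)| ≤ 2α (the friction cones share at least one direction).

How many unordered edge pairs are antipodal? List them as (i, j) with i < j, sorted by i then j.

α = atan 0.8 = 38.66°;  2α = 77.32°
n_0 = (+0.8538, -0.5206)
n_1 = (+0.9974, +0.0717)
n_2 = (+0.1327, +0.9912)
n_3 = (-0.9149, +0.4036)
n_4 = (-0.9747, -0.2235)
n_5 = (-0.6084, -0.7936)
n_6 = (+0.1274, -0.9919)
  (0,1): δ = 144.52°  ·
  (0,2): δ = 66.26°  ✓
  (0,3): δ = 7.57°  ✓
  (0,4): δ = 44.28°  ✓
  (0,5): δ = 83.90°  ·
  (0,6): δ = 128.69°  ·
  (1,2): δ = 101.74°  ·
  (1,3): δ = 27.92°  ✓
  (1,4): δ = 8.80°  ✓
  (1,5): δ = 48.41°  ✓
  (1,6): δ = 93.21°  ·
  (2,3): δ = 106.18°  ·
  (2,4): δ = 69.46°  ✓
  (2,5): δ = 29.85°  ✓
  (2,6): δ = 14.95°  ✓
  (3,4): δ = 143.28°  ·
  (3,5): δ = 103.67°  ·
  (3,6): δ = 58.88°  ✓
  (4,5): δ = 140.39°  ·
  (4,6): δ = 95.59°  ·
  (5,6): δ = 135.21°  ·
antipodal pairs: 10

count = 10; pairs: (0,2), (0,3), (0,4), (1,3), (1,4), (1,5), (2,4), (2,5), (2,6), (3,6)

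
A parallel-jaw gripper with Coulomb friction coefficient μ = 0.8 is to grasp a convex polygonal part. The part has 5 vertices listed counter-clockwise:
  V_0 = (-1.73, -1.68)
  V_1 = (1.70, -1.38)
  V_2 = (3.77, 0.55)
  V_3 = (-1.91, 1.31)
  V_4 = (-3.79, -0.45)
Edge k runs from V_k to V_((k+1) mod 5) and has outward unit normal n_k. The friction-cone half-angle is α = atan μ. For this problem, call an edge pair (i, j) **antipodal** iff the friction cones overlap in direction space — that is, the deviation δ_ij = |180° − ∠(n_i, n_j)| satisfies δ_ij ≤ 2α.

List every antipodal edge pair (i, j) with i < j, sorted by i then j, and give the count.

α = atan 0.8 = 38.66°;  2α = 77.32°
n_0 = (+0.0871, -0.9962)
n_1 = (+0.6819, -0.7314)
n_2 = (+0.1326, +0.9912)
n_3 = (-0.6834, +0.7300)
n_4 = (-0.5127, -0.8586)
  (0,1): δ = 142.00°  ·
  (0,2): δ = 12.62°  ✓
  (0,3): δ = 38.11°  ✓
  (0,4): δ = 144.16°  ·
  (1,2): δ = 50.62°  ✓
  (1,3): δ = 0.12°  ✓
  (1,4): δ = 106.16°  ·
  (2,3): δ = 129.27°  ·
  (2,4): δ = 23.22°  ✓
  (3,4): δ = 73.95°  ✓
antipodal pairs: 6

count = 6; pairs: (0,2), (0,3), (1,2), (1,3), (2,4), (3,4)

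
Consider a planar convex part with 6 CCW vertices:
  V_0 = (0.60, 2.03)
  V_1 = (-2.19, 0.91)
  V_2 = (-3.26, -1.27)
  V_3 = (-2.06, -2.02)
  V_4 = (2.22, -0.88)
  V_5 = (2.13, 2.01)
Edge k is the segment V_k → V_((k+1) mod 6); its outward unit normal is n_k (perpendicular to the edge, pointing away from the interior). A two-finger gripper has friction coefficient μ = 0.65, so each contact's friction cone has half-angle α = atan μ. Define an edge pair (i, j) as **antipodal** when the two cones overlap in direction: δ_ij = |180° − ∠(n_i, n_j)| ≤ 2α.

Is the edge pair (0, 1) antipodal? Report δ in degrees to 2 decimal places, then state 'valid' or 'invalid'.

α = atan 0.65 = 33.02°;  2α = 66.05°
edge 0: e_0 = (-2.79, -1.12);  n_0 = (-0.3725, +0.9280)
edge 1: e_1 = (-1.07, -2.18);  n_1 = (-0.8977, +0.4406)
∠(n_0, n_1) = 41.98°
δ = |180° − 41.98°| = 138.02°
138.02° > 2α = 66.05°  →  invalid

δ = 138.02°, invalid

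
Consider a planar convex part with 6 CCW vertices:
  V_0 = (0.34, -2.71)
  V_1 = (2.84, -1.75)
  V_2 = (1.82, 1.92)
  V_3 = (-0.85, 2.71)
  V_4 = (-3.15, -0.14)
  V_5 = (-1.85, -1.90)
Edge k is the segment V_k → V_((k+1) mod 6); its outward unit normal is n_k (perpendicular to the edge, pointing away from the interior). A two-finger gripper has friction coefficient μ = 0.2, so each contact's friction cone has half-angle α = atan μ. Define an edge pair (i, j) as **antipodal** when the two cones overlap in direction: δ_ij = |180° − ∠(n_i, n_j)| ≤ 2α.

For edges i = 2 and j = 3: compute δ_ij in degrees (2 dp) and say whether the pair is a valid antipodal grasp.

δ = 112.42°, invalid

α = atan 0.2 = 11.31°;  2α = 22.62°
edge 2: e_2 = (-2.67, +0.79);  n_2 = (+0.2837, +0.9589)
edge 3: e_3 = (-2.30, -2.85);  n_3 = (-0.7782, +0.6280)
∠(n_2, n_3) = 67.58°
δ = |180° − 67.58°| = 112.42°
112.42° > 2α = 22.62°  →  invalid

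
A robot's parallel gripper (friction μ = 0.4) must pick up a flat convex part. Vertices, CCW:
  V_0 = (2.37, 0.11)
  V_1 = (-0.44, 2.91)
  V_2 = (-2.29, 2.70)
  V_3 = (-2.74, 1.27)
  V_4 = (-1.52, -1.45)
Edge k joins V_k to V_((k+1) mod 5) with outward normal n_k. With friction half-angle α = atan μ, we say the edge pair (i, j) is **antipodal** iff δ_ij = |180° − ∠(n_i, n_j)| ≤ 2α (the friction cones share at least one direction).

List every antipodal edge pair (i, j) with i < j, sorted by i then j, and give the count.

count = 2; pairs: (0,3), (1,4)

α = atan 0.4 = 21.80°;  2α = 43.60°
n_0 = (+0.7058, +0.7084)
n_1 = (-0.1128, +0.9936)
n_2 = (-0.9539, +0.3002)
n_3 = (-0.9124, -0.4092)
n_4 = (+0.3722, -0.9281)
  (0,1): δ = 128.63°  ·
  (0,2): δ = 62.57°  ·
  (0,3): δ = 20.94°  ✓
  (0,4): δ = 66.75°  ·
  (1,2): δ = 113.94°  ·
  (1,3): δ = 72.32°  ·
  (1,4): δ = 15.38°  ✓
  (2,3): δ = 138.37°  ·
  (2,4): δ = 50.68°  ·
  (3,4): δ = 92.31°  ·
antipodal pairs: 2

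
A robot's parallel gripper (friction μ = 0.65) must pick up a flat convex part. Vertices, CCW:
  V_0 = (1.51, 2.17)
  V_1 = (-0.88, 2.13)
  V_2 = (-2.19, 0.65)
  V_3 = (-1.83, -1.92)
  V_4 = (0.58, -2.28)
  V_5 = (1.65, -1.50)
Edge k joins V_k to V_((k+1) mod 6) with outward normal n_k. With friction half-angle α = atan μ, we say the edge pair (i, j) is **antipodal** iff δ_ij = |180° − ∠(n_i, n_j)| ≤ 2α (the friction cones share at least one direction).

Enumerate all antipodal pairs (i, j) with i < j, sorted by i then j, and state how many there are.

α = atan 0.65 = 33.02°;  2α = 66.05°
n_0 = (-0.0167, +0.9999)
n_1 = (-0.7488, +0.6628)
n_2 = (-0.9903, -0.1387)
n_3 = (-0.1477, -0.9890)
n_4 = (+0.5891, -0.8081)
n_5 = (+0.9993, +0.0381)
  (0,1): δ = 132.47°  ·
  (0,2): δ = 82.98°  ·
  (0,3): δ = 9.45°  ✓
  (0,4): δ = 35.13°  ✓
  (0,5): δ = 91.23°  ·
  (1,2): δ = 130.51°  ·
  (1,3): δ = 56.98°  ✓
  (1,4): δ = 12.40°  ✓
  (1,5): δ = 43.70°  ✓
  (2,3): δ = 106.47°  ·
  (2,4): δ = 61.88°  ✓
  (2,5): δ = 5.79°  ✓
  (3,4): δ = 135.41°  ·
  (3,5): δ = 79.32°  ·
  (4,5): δ = 123.91°  ·
antipodal pairs: 7

count = 7; pairs: (0,3), (0,4), (1,3), (1,4), (1,5), (2,4), (2,5)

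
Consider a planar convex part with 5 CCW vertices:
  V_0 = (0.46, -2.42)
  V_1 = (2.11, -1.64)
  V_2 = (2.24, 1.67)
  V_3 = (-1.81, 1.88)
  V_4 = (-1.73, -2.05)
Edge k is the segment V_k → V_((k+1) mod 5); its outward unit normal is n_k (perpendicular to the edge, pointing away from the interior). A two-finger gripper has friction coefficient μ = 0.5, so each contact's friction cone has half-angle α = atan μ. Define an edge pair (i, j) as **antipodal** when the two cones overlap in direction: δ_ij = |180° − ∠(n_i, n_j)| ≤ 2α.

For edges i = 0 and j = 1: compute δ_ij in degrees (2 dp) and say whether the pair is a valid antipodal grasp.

α = atan 0.5 = 26.57°;  2α = 53.13°
edge 0: e_0 = (+1.65, +0.78);  n_0 = (+0.4274, -0.9041)
edge 1: e_1 = (+0.13, +3.31);  n_1 = (+0.9992, -0.0392)
∠(n_0, n_1) = 62.45°
δ = |180° − 62.45°| = 117.55°
117.55° > 2α = 53.13°  →  invalid

δ = 117.55°, invalid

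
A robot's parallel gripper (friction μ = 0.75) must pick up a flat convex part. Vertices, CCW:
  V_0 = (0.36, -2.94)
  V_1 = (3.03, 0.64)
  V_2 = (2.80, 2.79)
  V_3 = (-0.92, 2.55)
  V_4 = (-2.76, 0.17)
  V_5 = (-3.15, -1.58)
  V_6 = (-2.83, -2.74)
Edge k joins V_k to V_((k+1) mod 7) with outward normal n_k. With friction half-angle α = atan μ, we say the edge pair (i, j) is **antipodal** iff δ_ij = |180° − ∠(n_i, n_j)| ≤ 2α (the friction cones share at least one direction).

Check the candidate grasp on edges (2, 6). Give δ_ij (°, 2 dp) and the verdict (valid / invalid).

α = atan 0.75 = 36.87°;  2α = 73.74°
edge 2: e_2 = (-3.72, -0.24);  n_2 = (-0.0644, +0.9979)
edge 6: e_6 = (+3.19, -0.20);  n_6 = (-0.0626, -0.9980)
∠(n_2, n_6) = 172.72°
δ = |180° − 172.72°| = 7.28°
7.28° ≤ 2α = 73.74°  →  valid

δ = 7.28°, valid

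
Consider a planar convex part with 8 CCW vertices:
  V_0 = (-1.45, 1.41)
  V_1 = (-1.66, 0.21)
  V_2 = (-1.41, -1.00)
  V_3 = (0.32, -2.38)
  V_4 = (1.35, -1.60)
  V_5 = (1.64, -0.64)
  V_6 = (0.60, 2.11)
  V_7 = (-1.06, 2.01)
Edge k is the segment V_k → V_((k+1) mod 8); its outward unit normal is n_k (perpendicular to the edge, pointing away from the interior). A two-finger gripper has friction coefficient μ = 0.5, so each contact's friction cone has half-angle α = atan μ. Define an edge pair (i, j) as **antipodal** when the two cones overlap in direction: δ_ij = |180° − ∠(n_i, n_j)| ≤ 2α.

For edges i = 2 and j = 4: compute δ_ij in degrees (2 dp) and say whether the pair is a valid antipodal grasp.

δ = 68.23°, invalid

α = atan 0.5 = 26.57°;  2α = 53.13°
edge 2: e_2 = (+1.73, -1.38);  n_2 = (-0.6236, -0.7817)
edge 4: e_4 = (+0.29, +0.96);  n_4 = (+0.9573, -0.2892)
∠(n_2, n_4) = 111.77°
δ = |180° − 111.77°| = 68.23°
68.23° > 2α = 53.13°  →  invalid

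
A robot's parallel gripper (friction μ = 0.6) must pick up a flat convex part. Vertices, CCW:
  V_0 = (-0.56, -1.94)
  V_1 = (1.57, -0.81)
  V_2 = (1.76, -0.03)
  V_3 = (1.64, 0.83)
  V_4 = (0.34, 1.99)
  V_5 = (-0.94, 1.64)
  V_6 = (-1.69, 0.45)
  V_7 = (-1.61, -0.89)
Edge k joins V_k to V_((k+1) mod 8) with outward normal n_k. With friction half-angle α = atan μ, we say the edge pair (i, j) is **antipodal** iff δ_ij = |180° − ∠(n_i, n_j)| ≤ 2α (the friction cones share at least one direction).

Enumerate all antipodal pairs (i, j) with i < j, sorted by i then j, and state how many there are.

α = atan 0.6 = 30.96°;  2α = 61.93°
n_0 = (+0.4686, -0.8834)
n_1 = (+0.9716, -0.2367)
n_2 = (+0.9904, +0.1382)
n_3 = (+0.6658, +0.7461)
n_4 = (-0.2638, +0.9646)
n_5 = (-0.8460, +0.5332)
n_6 = (-0.9982, -0.0596)
n_7 = (-0.7071, -0.7071)
  (0,1): δ = 131.64°  ·
  (0,2): δ = 110.00°  ·
  (0,3): δ = 69.69°  ·
  (0,4): δ = 12.65°  ✓
  (0,5): δ = 29.83°  ✓
  (0,6): δ = 65.47°  ·
  (0,7): δ = 107.05°  ·
  (1,2): δ = 158.37°  ·
  (1,3): δ = 118.05°  ·
  (1,4): δ = 61.02°  ✓
  (1,5): δ = 18.53°  ✓
  (1,6): δ = 17.11°  ✓
  (1,7): δ = 58.69°  ✓
  (2,3): δ = 139.69°  ·
  (2,4): δ = 82.65°  ·
  (2,5): δ = 40.16°  ✓
  (2,6): δ = 4.53°  ✓
  (2,7): δ = 37.06°  ✓
  (3,4): δ = 122.96°  ·
  (3,5): δ = 80.48°  ·
  (3,6): δ = 44.84°  ✓
  (3,7): δ = 3.26°  ✓
  (4,5): δ = 137.51°  ·
  (4,6): δ = 101.88°  ·
  (4,7): δ = 60.29°  ✓
  (5,6): δ = 144.36°  ·
  (5,7): δ = 102.78°  ·
  (6,7): δ = 138.42°  ·
antipodal pairs: 12

count = 12; pairs: (0,4), (0,5), (1,4), (1,5), (1,6), (1,7), (2,5), (2,6), (2,7), (3,6), (3,7), (4,7)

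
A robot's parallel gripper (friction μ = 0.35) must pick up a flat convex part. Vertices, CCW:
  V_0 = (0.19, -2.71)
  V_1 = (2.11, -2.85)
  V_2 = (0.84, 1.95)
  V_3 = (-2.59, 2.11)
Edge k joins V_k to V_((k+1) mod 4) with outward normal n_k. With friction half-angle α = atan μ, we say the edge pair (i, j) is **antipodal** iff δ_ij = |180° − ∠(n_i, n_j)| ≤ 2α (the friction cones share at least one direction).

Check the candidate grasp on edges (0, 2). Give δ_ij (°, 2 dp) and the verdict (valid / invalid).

α = atan 0.35 = 19.29°;  2α = 38.58°
edge 0: e_0 = (+1.92, -0.14);  n_0 = (-0.0727, -0.9974)
edge 2: e_2 = (-3.43, +0.16);  n_2 = (+0.0466, +0.9989)
∠(n_0, n_2) = 178.50°
δ = |180° − 178.50°| = 1.50°
1.50° ≤ 2α = 38.58°  →  valid

δ = 1.50°, valid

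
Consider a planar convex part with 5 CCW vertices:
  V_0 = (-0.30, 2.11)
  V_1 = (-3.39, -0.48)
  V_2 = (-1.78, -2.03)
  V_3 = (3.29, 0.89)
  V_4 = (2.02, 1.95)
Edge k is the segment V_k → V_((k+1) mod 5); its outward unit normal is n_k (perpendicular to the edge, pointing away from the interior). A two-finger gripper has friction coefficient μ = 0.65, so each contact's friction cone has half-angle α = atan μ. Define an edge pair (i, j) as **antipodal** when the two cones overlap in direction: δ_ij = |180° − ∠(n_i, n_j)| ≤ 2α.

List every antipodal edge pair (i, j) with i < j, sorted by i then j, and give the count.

count = 4; pairs: (0,2), (1,3), (1,4), (2,4)

α = atan 0.65 = 33.02°;  2α = 66.05°
n_0 = (-0.6424, +0.7664)
n_1 = (-0.6936, -0.7204)
n_2 = (+0.4991, -0.8666)
n_3 = (+0.6408, +0.7677)
n_4 = (+0.0688, +0.9976)
  (0,1): δ = 83.88°  ·
  (0,2): δ = 10.03°  ✓
  (0,3): δ = 100.18°  ·
  (0,4): δ = 136.09°  ·
  (1,2): δ = 106.15°  ·
  (1,3): δ = 4.06°  ✓
  (1,4): δ = 39.97°  ✓
  (2,3): δ = 69.79°  ·
  (2,4): δ = 33.88°  ✓
  (3,4): δ = 144.10°  ·
antipodal pairs: 4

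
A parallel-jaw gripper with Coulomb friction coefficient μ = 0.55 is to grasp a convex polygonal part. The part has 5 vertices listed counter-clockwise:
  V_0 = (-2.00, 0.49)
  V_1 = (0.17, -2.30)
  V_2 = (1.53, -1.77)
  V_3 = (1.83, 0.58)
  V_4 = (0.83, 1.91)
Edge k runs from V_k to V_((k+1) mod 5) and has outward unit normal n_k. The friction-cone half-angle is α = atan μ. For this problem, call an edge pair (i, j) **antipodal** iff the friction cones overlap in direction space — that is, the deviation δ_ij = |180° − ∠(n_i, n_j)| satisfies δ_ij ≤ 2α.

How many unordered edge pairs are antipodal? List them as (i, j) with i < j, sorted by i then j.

count = 4; pairs: (0,2), (0,3), (1,4), (2,4)

α = atan 0.55 = 28.81°;  2α = 57.62°
n_0 = (-0.7894, -0.6139)
n_1 = (+0.3631, -0.9317)
n_2 = (+0.9919, -0.1266)
n_3 = (+0.7993, +0.6010)
n_4 = (-0.4485, +0.8938)
  (0,1): δ = 106.58°  ·
  (0,2): δ = 45.15°  ✓
  (0,3): δ = 0.94°  ✓
  (0,4): δ = 78.77°  ·
  (1,2): δ = 118.57°  ·
  (1,3): δ = 74.35°  ·
  (1,4): δ = 5.35°  ✓
  (2,3): δ = 135.79°  ·
  (2,4): δ = 56.08°  ✓
  (3,4): δ = 100.29°  ·
antipodal pairs: 4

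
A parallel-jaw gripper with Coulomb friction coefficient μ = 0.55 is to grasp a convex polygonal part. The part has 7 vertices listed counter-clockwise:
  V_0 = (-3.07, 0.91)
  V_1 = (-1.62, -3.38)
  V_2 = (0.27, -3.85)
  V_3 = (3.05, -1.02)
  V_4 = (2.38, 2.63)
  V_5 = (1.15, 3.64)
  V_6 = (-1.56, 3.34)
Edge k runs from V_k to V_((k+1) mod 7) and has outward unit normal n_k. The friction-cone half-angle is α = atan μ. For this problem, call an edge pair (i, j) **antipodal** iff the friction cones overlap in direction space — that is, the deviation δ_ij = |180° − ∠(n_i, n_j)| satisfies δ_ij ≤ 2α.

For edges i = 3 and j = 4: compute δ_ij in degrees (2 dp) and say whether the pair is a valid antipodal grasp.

δ = 139.79°, invalid

α = atan 0.55 = 28.81°;  2α = 57.62°
edge 3: e_3 = (-0.67, +3.65);  n_3 = (+0.9836, +0.1805)
edge 4: e_4 = (-1.23, +1.01);  n_4 = (+0.6346, +0.7728)
∠(n_3, n_4) = 40.21°
δ = |180° − 40.21°| = 139.79°
139.79° > 2α = 57.62°  →  invalid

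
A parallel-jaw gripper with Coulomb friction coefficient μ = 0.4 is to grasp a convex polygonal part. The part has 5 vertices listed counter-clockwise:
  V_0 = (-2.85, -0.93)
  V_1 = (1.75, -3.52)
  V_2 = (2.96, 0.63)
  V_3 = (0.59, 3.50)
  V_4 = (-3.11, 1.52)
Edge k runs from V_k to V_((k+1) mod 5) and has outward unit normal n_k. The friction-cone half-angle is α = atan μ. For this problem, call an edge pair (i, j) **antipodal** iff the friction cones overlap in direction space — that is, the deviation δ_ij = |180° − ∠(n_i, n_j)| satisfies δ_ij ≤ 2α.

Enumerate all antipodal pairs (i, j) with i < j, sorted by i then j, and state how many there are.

α = atan 0.4 = 21.80°;  2α = 43.60°
n_0 = (-0.4906, -0.8714)
n_1 = (+0.9600, -0.2799)
n_2 = (+0.7711, +0.6367)
n_3 = (-0.4718, +0.8817)
n_4 = (-0.9944, -0.1055)
  (0,1): δ = 76.87°  ·
  (0,2): δ = 21.07°  ✓
  (0,3): δ = 57.53°  ·
  (0,4): δ = 125.44°  ·
  (1,2): δ = 124.20°  ·
  (1,3): δ = 45.59°  ·
  (1,4): δ = 22.31°  ✓
  (2,3): δ = 101.40°  ·
  (2,4): δ = 33.49°  ✓
  (3,4): δ = 112.10°  ·
antipodal pairs: 3

count = 3; pairs: (0,2), (1,4), (2,4)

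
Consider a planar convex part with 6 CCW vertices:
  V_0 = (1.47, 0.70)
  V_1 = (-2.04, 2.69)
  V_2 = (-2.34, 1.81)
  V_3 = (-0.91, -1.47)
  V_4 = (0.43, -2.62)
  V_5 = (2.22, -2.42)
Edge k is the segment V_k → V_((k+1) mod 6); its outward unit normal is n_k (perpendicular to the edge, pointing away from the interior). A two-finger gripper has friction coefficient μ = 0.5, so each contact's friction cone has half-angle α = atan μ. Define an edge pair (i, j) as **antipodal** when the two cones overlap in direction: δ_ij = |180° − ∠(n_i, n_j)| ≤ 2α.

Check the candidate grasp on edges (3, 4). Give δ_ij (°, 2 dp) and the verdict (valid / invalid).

α = atan 0.5 = 26.57°;  2α = 53.13°
edge 3: e_3 = (+1.34, -1.15);  n_3 = (-0.6513, -0.7589)
edge 4: e_4 = (+1.79, +0.20);  n_4 = (+0.1110, -0.9938)
∠(n_3, n_4) = 47.01°
δ = |180° − 47.01°| = 132.99°
132.99° > 2α = 53.13°  →  invalid

δ = 132.99°, invalid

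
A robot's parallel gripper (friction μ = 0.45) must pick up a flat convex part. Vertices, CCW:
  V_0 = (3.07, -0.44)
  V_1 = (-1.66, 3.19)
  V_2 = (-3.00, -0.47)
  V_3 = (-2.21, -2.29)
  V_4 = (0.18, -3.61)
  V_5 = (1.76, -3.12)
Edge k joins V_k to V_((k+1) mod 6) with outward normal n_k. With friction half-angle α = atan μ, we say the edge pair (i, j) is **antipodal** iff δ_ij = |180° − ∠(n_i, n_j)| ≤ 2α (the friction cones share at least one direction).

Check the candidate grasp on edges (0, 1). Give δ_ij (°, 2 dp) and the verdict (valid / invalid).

δ = 72.60°, invalid

α = atan 0.45 = 24.23°;  2α = 48.46°
edge 0: e_0 = (-4.73, +3.63);  n_0 = (+0.6088, +0.7933)
edge 1: e_1 = (-1.34, -3.66);  n_1 = (-0.9390, +0.3438)
∠(n_0, n_1) = 107.40°
δ = |180° − 107.40°| = 72.60°
72.60° > 2α = 48.46°  →  invalid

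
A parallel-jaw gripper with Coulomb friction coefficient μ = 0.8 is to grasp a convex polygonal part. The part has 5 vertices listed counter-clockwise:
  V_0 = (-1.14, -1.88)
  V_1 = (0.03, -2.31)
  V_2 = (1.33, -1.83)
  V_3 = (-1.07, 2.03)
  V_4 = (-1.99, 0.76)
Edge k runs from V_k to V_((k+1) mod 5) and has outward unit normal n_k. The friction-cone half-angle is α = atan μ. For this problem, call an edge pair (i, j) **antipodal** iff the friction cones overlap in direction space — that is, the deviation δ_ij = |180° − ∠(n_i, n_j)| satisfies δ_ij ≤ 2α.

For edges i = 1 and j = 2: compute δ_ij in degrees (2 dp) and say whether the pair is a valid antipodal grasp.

δ = 78.39°, invalid

α = atan 0.8 = 38.66°;  2α = 77.32°
edge 1: e_1 = (+1.30, +0.48);  n_1 = (+0.3464, -0.9381)
edge 2: e_2 = (-2.40, +3.86);  n_2 = (+0.8492, +0.5280)
∠(n_1, n_2) = 101.61°
δ = |180° − 101.61°| = 78.39°
78.39° > 2α = 77.32°  →  invalid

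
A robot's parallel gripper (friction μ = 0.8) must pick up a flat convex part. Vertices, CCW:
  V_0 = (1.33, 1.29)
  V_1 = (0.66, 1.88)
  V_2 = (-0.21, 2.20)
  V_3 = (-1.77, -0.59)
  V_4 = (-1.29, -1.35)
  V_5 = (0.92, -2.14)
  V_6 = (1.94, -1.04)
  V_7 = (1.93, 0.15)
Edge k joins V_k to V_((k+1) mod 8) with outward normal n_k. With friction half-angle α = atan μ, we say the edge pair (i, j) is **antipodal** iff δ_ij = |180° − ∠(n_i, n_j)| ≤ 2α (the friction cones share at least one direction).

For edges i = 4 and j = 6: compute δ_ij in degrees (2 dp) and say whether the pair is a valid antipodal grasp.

α = atan 0.8 = 38.66°;  2α = 77.32°
edge 4: e_4 = (+2.21, -0.79);  n_4 = (-0.3366, -0.9416)
edge 6: e_6 = (-0.01, +1.19);  n_6 = (+1.0000, +0.0084)
∠(n_4, n_6) = 110.15°
δ = |180° − 110.15°| = 69.85°
69.85° ≤ 2α = 77.32°  →  valid

δ = 69.85°, valid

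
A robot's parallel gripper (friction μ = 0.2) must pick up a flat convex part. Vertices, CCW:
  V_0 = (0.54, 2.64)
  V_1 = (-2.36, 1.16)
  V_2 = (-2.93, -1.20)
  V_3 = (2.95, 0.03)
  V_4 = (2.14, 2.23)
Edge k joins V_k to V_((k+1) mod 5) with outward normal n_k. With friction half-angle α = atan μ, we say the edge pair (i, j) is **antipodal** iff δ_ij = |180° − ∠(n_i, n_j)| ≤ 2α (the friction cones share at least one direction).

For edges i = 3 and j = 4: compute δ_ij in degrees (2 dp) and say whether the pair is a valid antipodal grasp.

α = atan 0.2 = 11.31°;  2α = 22.62°
edge 3: e_3 = (-0.81, +2.20);  n_3 = (+0.9384, +0.3455)
edge 4: e_4 = (-1.60, +0.41);  n_4 = (+0.2482, +0.9687)
∠(n_3, n_4) = 55.41°
δ = |180° − 55.41°| = 124.59°
124.59° > 2α = 22.62°  →  invalid

δ = 124.59°, invalid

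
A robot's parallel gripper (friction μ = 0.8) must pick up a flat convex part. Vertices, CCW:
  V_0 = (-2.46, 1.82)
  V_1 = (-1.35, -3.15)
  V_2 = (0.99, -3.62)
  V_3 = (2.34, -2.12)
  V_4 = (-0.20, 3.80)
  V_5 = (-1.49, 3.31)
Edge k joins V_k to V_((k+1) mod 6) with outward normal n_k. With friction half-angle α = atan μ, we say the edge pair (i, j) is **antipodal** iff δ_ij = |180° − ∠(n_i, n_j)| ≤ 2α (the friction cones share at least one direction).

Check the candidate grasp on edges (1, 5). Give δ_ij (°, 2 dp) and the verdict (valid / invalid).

α = atan 0.8 = 38.66°;  2α = 77.32°
edge 1: e_1 = (+2.34, -0.47);  n_1 = (-0.1969, -0.9804)
edge 5: e_5 = (-0.97, -1.49);  n_5 = (-0.8381, +0.5456)
∠(n_1, n_5) = 111.71°
δ = |180° − 111.71°| = 68.29°
68.29° ≤ 2α = 77.32°  →  valid

δ = 68.29°, valid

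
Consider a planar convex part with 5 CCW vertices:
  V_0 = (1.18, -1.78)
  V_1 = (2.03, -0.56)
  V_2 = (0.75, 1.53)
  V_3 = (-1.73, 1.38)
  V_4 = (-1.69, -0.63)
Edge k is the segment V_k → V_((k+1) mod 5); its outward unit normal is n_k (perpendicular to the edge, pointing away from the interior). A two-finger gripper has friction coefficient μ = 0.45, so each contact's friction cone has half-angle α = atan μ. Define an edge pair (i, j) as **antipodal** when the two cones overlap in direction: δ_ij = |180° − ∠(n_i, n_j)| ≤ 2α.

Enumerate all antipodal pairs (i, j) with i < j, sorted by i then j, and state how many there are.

α = atan 0.45 = 24.23°;  2α = 48.46°
n_0 = (+0.8205, -0.5717)
n_1 = (+0.8528, +0.5223)
n_2 = (-0.0604, +0.9982)
n_3 = (-0.9998, -0.0199)
n_4 = (-0.3719, -0.9283)
  (0,1): δ = 113.65°  ·
  (0,2): δ = 51.67°  ·
  (0,3): δ = 36.01°  ✓
  (0,4): δ = 103.03°  ·
  (1,2): δ = 118.02°  ·
  (1,3): δ = 30.34°  ✓
  (1,4): δ = 36.68°  ✓
  (2,3): δ = 92.32°  ·
  (2,4): δ = 25.30°  ✓
  (3,4): δ = 112.98°  ·
antipodal pairs: 4

count = 4; pairs: (0,3), (1,3), (1,4), (2,4)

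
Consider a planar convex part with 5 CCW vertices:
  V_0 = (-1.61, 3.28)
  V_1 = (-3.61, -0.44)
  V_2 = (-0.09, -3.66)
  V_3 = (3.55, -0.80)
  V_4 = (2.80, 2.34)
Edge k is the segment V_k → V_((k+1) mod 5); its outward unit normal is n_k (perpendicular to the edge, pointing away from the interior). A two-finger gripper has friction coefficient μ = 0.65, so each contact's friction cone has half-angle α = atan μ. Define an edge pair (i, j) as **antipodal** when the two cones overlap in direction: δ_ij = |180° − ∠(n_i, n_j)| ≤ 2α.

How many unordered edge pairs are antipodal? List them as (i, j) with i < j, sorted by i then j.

count = 5; pairs: (0,2), (0,3), (1,3), (1,4), (2,4)

α = atan 0.65 = 33.02°;  2α = 66.05°
n_0 = (-0.8808, +0.4735)
n_1 = (-0.6750, -0.7378)
n_2 = (+0.6178, -0.7863)
n_3 = (+0.9726, +0.2323)
n_4 = (+0.2085, +0.9780)
  (0,1): δ = 104.19°  ·
  (0,2): δ = 23.58°  ✓
  (0,3): δ = 41.70°  ✓
  (0,4): δ = 106.23°  ·
  (1,2): δ = 99.39°  ·
  (1,3): δ = 34.11°  ✓
  (1,4): δ = 30.42°  ✓
  (2,3): δ = 114.72°  ·
  (2,4): δ = 50.19°  ✓
  (3,4): δ = 115.47°  ·
antipodal pairs: 5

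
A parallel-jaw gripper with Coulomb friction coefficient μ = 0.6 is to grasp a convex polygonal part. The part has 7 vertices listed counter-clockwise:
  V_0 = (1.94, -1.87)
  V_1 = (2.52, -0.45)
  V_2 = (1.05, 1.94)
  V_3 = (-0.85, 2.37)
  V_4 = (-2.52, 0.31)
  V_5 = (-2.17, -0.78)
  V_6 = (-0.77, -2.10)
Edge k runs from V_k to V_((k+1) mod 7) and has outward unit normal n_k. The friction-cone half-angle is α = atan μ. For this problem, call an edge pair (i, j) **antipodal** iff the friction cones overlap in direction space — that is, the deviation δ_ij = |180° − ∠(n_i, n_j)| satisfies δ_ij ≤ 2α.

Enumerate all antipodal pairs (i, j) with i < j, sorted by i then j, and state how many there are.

α = atan 0.6 = 30.96°;  2α = 61.93°
n_0 = (+0.9258, -0.3781)
n_1 = (+0.8518, +0.5239)
n_2 = (+0.2207, +0.9753)
n_3 = (-0.7768, +0.6297)
n_4 = (-0.9521, -0.3057)
n_5 = (-0.6860, -0.7276)
n_6 = (+0.0846, -0.9964)
  (0,1): δ = 126.19°  ·
  (0,2): δ = 80.53°  ·
  (0,3): δ = 16.81°  ✓
  (0,4): δ = 40.02°  ✓
  (0,5): δ = 68.90°  ·
  (0,6): δ = 117.07°  ·
  (1,2): δ = 134.35°  ·
  (1,3): δ = 70.63°  ·
  (1,4): δ = 13.79°  ✓
  (1,5): δ = 15.09°  ✓
  (1,6): δ = 63.26°  ·
  (2,3): δ = 116.28°  ·
  (2,4): δ = 59.45°  ✓
  (2,5): δ = 30.56°  ✓
  (2,6): δ = 17.60°  ✓
  (3,4): δ = 123.17°  ·
  (3,5): δ = 94.28°  ·
  (3,6): δ = 46.12°  ✓
  (4,5): δ = 151.12°  ·
  (4,6): δ = 102.95°  ·
  (5,6): δ = 131.83°  ·
antipodal pairs: 8

count = 8; pairs: (0,3), (0,4), (1,4), (1,5), (2,4), (2,5), (2,6), (3,6)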